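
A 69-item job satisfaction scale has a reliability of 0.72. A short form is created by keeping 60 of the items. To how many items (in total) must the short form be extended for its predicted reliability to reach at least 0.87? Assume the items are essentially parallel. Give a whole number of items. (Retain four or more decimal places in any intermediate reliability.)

Short-form reliability: n = 60/69 = 0.8696; r_60 = n·r/(1+(n−1)r) ≈ 0.6910
Length factor from the short form to reach 0.87: n' = 0.87(1 − 0.6910) / [0.6910(1 − 0.87)] ≈ 2.9927
Items = 2.9927 × 60 ≈ 179.56 → 180

180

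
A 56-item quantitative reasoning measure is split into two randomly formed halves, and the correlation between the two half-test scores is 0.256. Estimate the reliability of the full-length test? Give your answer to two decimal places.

r_full = 2(0.256) / (1 + 0.256)
       = 0.5120 / 1.2560 = 0.4076

0.41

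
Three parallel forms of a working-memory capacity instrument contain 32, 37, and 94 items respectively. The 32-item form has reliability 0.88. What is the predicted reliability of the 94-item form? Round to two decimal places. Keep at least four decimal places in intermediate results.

The 37-item form is not needed; work directly from the 32-item form with n = 94/32 = 2.9375.
r_{94} = n·r / (1 + (n − 1)·r) = 2.5850 / 2.7050 ≈ 0.9556

0.96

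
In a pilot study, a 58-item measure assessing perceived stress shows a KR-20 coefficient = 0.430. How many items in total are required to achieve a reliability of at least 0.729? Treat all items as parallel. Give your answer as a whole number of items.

Rearranging the Spearman-Brown formula for n,
n = r*(1 − r) / [ r (1 − r*) ]
n = [0.729 × 0.570] / [0.430 × 0.271]
n = 0.415530 / 0.116530 ≈ 3.5659
So the test needs 3.5659 × 58 ≈ 206.82 items; rounding up, 207.

207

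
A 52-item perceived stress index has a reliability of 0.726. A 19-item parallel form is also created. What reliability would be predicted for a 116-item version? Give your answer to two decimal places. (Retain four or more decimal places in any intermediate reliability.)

Only the ratio of lengths matters: n = 116/52 = 2.2308
r_{116} = n·r / (1 + (n − 1)·r) = 1.6196 / 1.8936 ≈ 0.8553

0.86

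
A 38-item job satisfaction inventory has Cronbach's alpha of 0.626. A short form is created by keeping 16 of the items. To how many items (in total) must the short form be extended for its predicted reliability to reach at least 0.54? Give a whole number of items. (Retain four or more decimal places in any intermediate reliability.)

Short-form reliability: n = 16/38 = 0.4211; r_16 = n·r/(1+(n−1)r) ≈ 0.4134
Length factor from the short form to reach 0.54: n' = 0.54(1 − 0.4134) / [0.4134(1 − 0.54)] ≈ 1.6657
Items = 1.6657 × 16 ≈ 26.65 → 27

27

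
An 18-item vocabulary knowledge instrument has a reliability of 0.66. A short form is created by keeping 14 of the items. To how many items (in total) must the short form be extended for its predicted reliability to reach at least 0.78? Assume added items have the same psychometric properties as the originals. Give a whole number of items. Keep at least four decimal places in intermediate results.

Short-form reliability: n = 14/18 = 0.7778; r_14 = n·r/(1+(n−1)r) ≈ 0.6016
Length factor from the short form to reach 0.78: n' = 0.78(1 − 0.6016) / [0.6016(1 − 0.78)] ≈ 2.3479
Total items = 2.3479 × 14 = 32.87, rounded up to 33.

33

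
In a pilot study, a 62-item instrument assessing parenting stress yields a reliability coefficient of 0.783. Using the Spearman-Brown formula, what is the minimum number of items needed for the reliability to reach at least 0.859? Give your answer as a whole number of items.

n = [0.859 × 0.217] / [0.783 × 0.141]
n = 0.186403 / 0.110403 ≈ 1.6884
So the test needs 1.6884 × 62 ≈ 104.68 items; rounding up, 105.

105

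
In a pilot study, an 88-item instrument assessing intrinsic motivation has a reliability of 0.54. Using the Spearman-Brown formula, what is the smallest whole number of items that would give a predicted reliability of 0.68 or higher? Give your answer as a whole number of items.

Spearman-Brown solved for the length factor n:
n = r*(1 − r) / [ r (1 − r*) ]
n = 0.68 × (1 − 0.54) / [ 0.54 × (1 − 0.68) ]
n = 0.3128 / 0.1728 ≈ 1.8102
So the test needs 1.8102 × 88 ≈ 159.30 items; rounding up, 160.

160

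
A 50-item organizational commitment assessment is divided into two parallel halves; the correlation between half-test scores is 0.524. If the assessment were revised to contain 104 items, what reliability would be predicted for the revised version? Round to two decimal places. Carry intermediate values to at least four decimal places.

Spearman-Brown correction (n = 2): r_full = 2·0.524/(1 + 0.524) = 0.6877
Then adjust to 104 items: n = 104/50 = 2.0800
r_new = n·r_full / (1 + (n − 1)·r_full) = 1.4304 / 1.7427 ≈ 0.8208

0.82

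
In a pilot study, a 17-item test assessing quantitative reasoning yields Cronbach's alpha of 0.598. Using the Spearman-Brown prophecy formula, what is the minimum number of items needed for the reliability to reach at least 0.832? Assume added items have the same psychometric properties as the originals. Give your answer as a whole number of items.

57

Spearman-Brown solved for the length factor n:
n = r_target (1 − r_old) / [ r_old (1 − r_target) ]
n = [0.832 × 0.402] / [0.598 × 0.168]
  = 0.334464 / 0.100464 = 3.3292
3.3292 × 17 = 56.60 → 57 items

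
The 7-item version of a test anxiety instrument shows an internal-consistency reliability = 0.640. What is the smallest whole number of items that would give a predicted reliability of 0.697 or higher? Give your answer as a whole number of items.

10

Spearman-Brown solved for the length factor n:
n = r_target (1 − r_old) / [ r_old (1 − r_target) ]
n = 0.697 × (1 − 0.640) / [ 0.640 × (1 − 0.697) ]
  = 0.250920 / 0.193920 = 1.2939
Items needed = n × 7 = 1.2939 × 7 ≈ 9.06 → round up to 10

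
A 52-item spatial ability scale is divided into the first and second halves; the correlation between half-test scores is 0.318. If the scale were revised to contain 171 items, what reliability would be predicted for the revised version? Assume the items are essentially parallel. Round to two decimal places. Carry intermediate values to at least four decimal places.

0.75

Spearman-Brown correction (n = 2): r_full = 2·0.318/(1 + 0.318) = 0.4825
Length factor from 52 to 171 items: n = 171/52 = 3.2885
r_new = n·r_full / (1 + (n − 1)·r_full) = 1.5867 / 2.1042 ≈ 0.7541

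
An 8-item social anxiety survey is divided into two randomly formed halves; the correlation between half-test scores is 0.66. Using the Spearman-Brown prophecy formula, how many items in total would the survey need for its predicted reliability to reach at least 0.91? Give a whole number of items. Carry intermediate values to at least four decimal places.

Corrected full-test reliability: r_full = 2 × 0.66 / (1 + 0.66) ≈ 0.7952
n = r_tgt(1 − r_full) / [r_full(1 − r_tgt)] = 0.91 × 0.2048 / (0.7952 × 0.09) ≈ 2.6041
Items = 2.6041 × 8 ≈ 20.83 → 21

21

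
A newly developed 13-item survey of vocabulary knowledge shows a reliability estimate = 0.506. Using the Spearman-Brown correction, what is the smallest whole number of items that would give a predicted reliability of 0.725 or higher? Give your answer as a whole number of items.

34

Invert Spearman-Brown to solve for n:
n = r_target (1 − r_old) / [ r_old (1 − r_target) ]
n = 0.725 × (1 − 0.506) / [ 0.506 × (1 − 0.725) ]
n = 0.358150 / 0.139150 ≈ 2.5738
Items needed = n × 13 = 2.5738 × 13 ≈ 33.46 → round up to 34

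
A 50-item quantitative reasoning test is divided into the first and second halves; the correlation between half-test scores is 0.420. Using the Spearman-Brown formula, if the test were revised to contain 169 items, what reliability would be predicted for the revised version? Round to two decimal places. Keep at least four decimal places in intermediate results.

First correct the split-half correlation to full-test reliability: r_full = 2 × 0.420 / (1 + 0.420) ≈ 0.5915
Length factor from 50 to 169 items: n = 169/50 = 3.3800
r_new = n·r_full / (1 + (n − 1)·r_full) = 1.9993 / 2.4078 ≈ 0.8303

0.83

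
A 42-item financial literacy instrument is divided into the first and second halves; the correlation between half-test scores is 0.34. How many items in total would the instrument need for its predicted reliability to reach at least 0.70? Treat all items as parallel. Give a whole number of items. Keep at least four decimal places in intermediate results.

96

r_full = 2(0.34)/(1 + 0.34) = 0.5075
n = r_tgt(1 − r_full) / [r_full(1 − r_tgt)] = 0.70 × 0.4925 / (0.5075 × 0.30) ≈ 2.2644
Required items = 2.2644 × 42 = 95.10, so 96 items.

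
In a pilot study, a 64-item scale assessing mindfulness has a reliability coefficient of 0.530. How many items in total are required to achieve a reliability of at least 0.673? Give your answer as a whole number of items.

n = 0.673 × (1 − 0.530) / [ 0.530 × (1 − 0.673) ]
n = 0.316310 / 0.173310 ≈ 1.8251
So the test needs 1.8251 × 64 ≈ 116.81 items; rounding up, 117.

117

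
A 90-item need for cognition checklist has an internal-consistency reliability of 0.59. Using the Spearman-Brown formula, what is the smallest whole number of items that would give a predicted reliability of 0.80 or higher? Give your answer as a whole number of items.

251

n = 0.80(1 − 0.59) / [0.59(1 − 0.80)]
n = 0.3280 / 0.1180 ≈ 2.7797
2.7797 × 90 = 250.17 → 251 items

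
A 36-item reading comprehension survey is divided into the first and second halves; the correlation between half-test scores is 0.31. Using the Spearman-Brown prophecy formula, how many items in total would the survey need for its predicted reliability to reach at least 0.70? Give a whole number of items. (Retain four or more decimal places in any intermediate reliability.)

r_full = 2(0.31)/(1 + 0.31) = 0.4733
n = r_tgt(1 − r_full) / [r_full(1 − r_tgt)] = 0.70 × 0.5267 / (0.4733 × 0.30) ≈ 2.5966
Required items = 2.5966 × 36 = 93.48, so 94 items.

94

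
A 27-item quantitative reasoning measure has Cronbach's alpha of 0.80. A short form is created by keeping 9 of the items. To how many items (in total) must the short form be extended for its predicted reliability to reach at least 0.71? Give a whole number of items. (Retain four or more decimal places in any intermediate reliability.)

17

First, r for the 9-item form: n = 9/27 = 0.3333, so r_9 = 0.3333·0.80/(1 + (0.3333 − 1)·0.80) = 0.5714
Length factor from the short form to reach 0.71: n' = 0.71(1 − 0.5714) / [0.5714(1 − 0.71)] ≈ 1.8364
Total items = 1.8364 × 9 = 16.53, rounded up to 17.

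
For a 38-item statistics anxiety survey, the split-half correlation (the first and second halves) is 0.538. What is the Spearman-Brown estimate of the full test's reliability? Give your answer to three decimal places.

Each half is half the length of the full test, so the full test is n = 2 times a half.
r_full = 2r_hh / (1 + r_hh) = 2 × 0.538 / (1 + 0.538)
r_full = 1.0760 / 1.5380 ≈ 0.6996

0.700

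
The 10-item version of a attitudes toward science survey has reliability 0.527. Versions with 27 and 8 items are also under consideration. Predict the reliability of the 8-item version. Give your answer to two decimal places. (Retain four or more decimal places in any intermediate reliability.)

Only the ratio of lengths matters: n = 8/10 = 0.8000
r_{8} = n·r / (1 + (n − 1)·r) = 0.4216 / 0.8946 ≈ 0.4713

0.47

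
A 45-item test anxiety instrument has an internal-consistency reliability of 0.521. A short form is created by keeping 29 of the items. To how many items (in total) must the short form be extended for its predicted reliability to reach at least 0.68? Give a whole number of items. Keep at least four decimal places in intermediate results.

88

Short-form reliability: n = 29/45 = 0.6444; r_29 = n·r/(1+(n−1)r) ≈ 0.4121
Length factor from the short form to reach 0.68: n' = 0.68(1 − 0.4121) / [0.4121(1 − 0.68)] ≈ 3.0315
Items = 3.0315 × 29 ≈ 87.91 → 88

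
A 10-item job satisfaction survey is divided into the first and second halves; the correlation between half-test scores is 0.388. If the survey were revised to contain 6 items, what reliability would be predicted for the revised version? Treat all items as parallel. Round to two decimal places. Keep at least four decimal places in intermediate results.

Spearman-Brown correction (n = 2): r_full = 2·0.388/(1 + 0.388) = 0.5591
Length factor from 10 to 6 items: n = 6/10 = 0.6000
r_new = n·r_full / (1 + (n − 1)·r_full) = 0.3355 / 0.7764 ≈ 0.4321

0.43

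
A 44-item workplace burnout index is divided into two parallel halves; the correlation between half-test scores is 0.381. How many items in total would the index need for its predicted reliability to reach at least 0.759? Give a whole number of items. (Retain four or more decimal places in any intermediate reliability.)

113

r_full = 2(0.381)/(1 + 0.381) = 0.5518
n = r_tgt(1 − r_full) / [r_full(1 − r_tgt)] = 0.759 × 0.4482 / (0.5518 × 0.241) ≈ 2.5581
Required items = 2.5581 × 44 = 112.56, so 113 items.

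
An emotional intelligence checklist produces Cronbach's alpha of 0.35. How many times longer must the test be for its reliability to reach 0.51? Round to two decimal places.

1.93

Rearranging the Spearman-Brown formula for n,
n = r_target (1 − r_old) / [ r_old (1 − r_target) ]
n = 0.51 × (1 − 0.35) / [ 0.35 × (1 − 0.51) ]
n = 0.3315 / 0.1715 ≈ 1.9329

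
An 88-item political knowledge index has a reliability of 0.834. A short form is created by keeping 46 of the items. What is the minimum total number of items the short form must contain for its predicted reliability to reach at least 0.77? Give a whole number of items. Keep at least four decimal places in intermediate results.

59

Short-form reliability: n = 46/88 = 0.5227; r_46 = n·r/(1+(n−1)r) ≈ 0.7242
Then solve for n' with r_old = 0.7242, r_target = 0.77: n' = 0.77(1 − 0.7242)/[0.7242(1 − 0.77)] = 1.2750
Total items = 1.2750 × 46 = 58.65, rounded up to 59.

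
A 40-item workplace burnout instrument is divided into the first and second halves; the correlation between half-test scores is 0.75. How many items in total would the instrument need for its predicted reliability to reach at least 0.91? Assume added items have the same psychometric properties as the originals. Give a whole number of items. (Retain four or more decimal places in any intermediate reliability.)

68

Corrected full-test reliability: r_full = 2 × 0.75 / (1 + 0.75) ≈ 0.8571
Solve Spearman-Brown for n: n = 0.91(1 − 0.8571) / [0.8571(1 − 0.91)] = 1.6858
Required items = 1.6858 × 40 = 67.43, so 68 items.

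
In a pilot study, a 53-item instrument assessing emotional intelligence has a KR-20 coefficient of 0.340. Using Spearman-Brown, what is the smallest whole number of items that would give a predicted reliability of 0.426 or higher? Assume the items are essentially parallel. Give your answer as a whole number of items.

77

n = 0.426(1 − 0.340) / [0.340(1 − 0.426)]
n = 0.281160 / 0.195160 ≈ 1.4407
Items needed = n × 53 = 1.4407 × 53 ≈ 76.36 → round up to 77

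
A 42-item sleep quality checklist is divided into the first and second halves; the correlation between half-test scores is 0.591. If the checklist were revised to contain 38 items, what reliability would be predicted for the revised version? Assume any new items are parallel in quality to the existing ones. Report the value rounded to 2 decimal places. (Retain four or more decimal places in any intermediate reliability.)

Full-test reliability from the split-half r: r_full = 2(0.591)/(1 + 0.591) = 0.7429
Length factor from 42 to 38 items: n = 38/42 = 0.9048
r_new = n·r_full / (1 + (n − 1)·r_full) = 0.6722 / 0.9293 ≈ 0.7233

0.72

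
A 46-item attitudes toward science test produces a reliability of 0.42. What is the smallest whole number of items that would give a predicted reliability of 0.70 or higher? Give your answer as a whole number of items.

Spearman-Brown solved for the length factor n:
n = r*(1 − r) / [ r (1 − r*) ]
n = [0.70 × 0.58] / [0.42 × 0.30]
  = 0.4060 / 0.1260 = 3.2222
3.2222 × 46 = 148.22 → 149 items

149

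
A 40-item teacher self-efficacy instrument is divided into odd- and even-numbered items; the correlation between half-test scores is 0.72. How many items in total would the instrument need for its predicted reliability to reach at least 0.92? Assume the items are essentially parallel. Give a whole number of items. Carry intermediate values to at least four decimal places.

r_full = 2(0.72)/(1 + 0.72) = 0.8372
Solve Spearman-Brown for n: n = 0.92(1 − 0.8372) / [0.8372(1 − 0.92)] = 2.2363
Required items = 2.2363 × 40 = 89.45, so 90 items.

90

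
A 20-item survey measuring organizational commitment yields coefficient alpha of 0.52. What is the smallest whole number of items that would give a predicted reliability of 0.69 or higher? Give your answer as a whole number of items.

42

Invert Spearman-Brown to solve for n:
n = r_target (1 − r_old) / [ r_old (1 − r_target) ]
n = [0.69 × 0.48] / [0.52 × 0.31]
  = 0.3312 / 0.1612 = 2.0546
Items needed = n × 20 = 2.0546 × 20 ≈ 41.09 → round up to 42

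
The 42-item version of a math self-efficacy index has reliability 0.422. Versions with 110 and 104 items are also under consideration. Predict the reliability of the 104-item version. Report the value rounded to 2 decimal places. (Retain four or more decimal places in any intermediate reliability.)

Only the ratio of lengths matters: n = 104/42 = 2.4762
r_{104} = n·r / (1 + (n − 1)·r) = 1.0450 / 1.6230 ≈ 0.6439

0.64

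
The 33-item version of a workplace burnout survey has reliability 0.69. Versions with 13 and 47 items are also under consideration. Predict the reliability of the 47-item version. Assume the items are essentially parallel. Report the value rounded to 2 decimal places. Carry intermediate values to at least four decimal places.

The 13-item form is not needed; work directly from the 33-item form with n = 47/33 = 1.4242.
r_{47} = n·r / (1 + (n − 1)·r) = 0.9827 / 1.2927 ≈ 0.7602

0.76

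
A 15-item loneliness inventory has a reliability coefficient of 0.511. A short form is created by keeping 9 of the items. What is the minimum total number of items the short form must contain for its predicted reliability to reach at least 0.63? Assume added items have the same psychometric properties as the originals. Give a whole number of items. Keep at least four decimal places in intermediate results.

Short-form reliability: n = 9/15 = 0.6000; r_9 = n·r/(1+(n−1)r) ≈ 0.3854
Length factor from the short form to reach 0.63: n' = 0.63(1 − 0.3854) / [0.3854(1 − 0.63)] ≈ 2.7153
Items = 2.7153 × 9 ≈ 24.44 → 25

25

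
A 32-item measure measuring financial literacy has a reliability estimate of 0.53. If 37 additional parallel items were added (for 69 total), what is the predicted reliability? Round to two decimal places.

n = 69/32 = 2.1562
Spearman-Brown: r_new = n·r / (1 + (n − 1)·r)
r_new = (2.1562 × 0.53) / (1 + (2.1562 − 1) × 0.53)
     = 1.1428 / 1.6128 = 0.7086

0.71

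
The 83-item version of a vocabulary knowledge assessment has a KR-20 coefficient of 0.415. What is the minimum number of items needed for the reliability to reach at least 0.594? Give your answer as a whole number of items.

172

n = [0.594 × 0.585] / [0.415 × 0.406]
  = 0.347490 / 0.168490 = 2.0624
Items needed = n × 83 = 2.0624 × 83 ≈ 171.18 → round up to 172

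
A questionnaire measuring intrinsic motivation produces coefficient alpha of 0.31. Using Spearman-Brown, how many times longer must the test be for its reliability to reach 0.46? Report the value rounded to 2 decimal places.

1.90

n = [0.46 × 0.69] / [0.31 × 0.54]
  = 0.3174 / 0.1674 = 1.8961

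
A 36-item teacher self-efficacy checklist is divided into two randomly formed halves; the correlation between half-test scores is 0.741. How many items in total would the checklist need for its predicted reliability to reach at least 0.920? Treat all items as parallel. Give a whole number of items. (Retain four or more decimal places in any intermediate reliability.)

73

Corrected full-test reliability: r_full = 2 × 0.741 / (1 + 0.741) ≈ 0.8512
Solve Spearman-Brown for n: n = 0.920(1 − 0.8512) / [0.8512(1 − 0.920)] = 2.0103
Items = 2.0103 × 36 ≈ 72.37 → 73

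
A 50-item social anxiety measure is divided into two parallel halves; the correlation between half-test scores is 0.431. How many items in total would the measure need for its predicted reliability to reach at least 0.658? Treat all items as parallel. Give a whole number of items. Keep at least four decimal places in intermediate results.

Corrected full-test reliability: r_full = 2 × 0.431 / (1 + 0.431) ≈ 0.6024
Solve Spearman-Brown for n: n = 0.658(1 − 0.6024) / [0.6024(1 − 0.658)] = 1.2699
Items = 1.2699 × 50 ≈ 63.50 → 64

64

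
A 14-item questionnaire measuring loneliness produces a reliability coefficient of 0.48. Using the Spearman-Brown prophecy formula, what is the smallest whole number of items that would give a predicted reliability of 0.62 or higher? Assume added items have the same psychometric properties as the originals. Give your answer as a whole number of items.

25

Rearranging the Spearman-Brown formula for n,
n = r*(1 − r) / [ r (1 − r*) ]
n = 0.62(1 − 0.48) / [0.48(1 − 0.62)]
  = 0.3224 / 0.1824 = 1.7675
So the test needs 1.7675 × 14 ≈ 24.75 items; rounding up, 25.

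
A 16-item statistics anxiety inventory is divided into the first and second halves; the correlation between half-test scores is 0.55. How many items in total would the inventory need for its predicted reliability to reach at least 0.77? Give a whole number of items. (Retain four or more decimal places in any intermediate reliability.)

r_full = 2(0.55)/(1 + 0.55) = 0.7097
n = r_tgt(1 − r_full) / [r_full(1 − r_tgt)] = 0.77 × 0.2903 / (0.7097 × 0.23) ≈ 1.3694
Items = 1.3694 × 16 ≈ 21.91 → 22

22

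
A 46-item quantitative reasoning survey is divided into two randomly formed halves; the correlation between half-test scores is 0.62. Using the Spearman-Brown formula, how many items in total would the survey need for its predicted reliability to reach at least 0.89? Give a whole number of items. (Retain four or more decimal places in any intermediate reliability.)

115

Corrected full-test reliability: r_full = 2 × 0.62 / (1 + 0.62) ≈ 0.7654
n = r_tgt(1 − r_full) / [r_full(1 − r_tgt)] = 0.89 × 0.2346 / (0.7654 × 0.11) ≈ 2.4799
Required items = 2.4799 × 46 = 114.08, so 115 items.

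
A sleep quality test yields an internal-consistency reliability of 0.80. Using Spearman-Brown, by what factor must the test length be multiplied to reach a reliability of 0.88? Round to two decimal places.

1.83

n = [0.88 × 0.20] / [0.80 × 0.12]
  = 0.1760 / 0.0960 = 1.8333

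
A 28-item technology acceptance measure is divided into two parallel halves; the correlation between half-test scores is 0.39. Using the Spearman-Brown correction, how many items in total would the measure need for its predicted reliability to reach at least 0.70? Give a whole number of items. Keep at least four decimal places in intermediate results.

r_full = 2(0.39)/(1 + 0.39) = 0.5612
Solve Spearman-Brown for n: n = 0.70(1 − 0.5612) / [0.5612(1 − 0.70)] = 1.8244
Required items = 1.8244 × 28 = 51.08, so 52 items.

52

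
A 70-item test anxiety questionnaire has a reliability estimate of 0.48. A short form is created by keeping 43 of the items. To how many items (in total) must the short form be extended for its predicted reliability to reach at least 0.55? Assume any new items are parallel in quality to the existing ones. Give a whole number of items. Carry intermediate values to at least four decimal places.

93

First, r for the 43-item form: n = 43/70 = 0.6143, so r_43 = 0.6143·0.48/(1 + (0.6143 − 1)·0.48) = 0.3619
Then solve for n' with r_old = 0.3619, r_target = 0.55: n' = 0.55(1 − 0.3619)/[0.3619(1 − 0.55)] = 2.1550
Items = 2.1550 × 43 ≈ 92.66 → 93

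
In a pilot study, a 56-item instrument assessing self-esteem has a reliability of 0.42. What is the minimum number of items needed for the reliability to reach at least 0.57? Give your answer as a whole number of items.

103

Rearranging the Spearman-Brown formula for n,
n = r*(1 − r) / [ r (1 − r*) ]
n = 0.57(1 − 0.42) / [0.42(1 − 0.57)]
  = 0.3306 / 0.1806 = 1.8306
Items needed = n × 56 = 1.8306 × 56 ≈ 102.51 → round up to 103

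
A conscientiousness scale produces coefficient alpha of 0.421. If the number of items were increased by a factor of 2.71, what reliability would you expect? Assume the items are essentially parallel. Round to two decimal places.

r_new = (2.71 × 0.421) / (1 + (2.71 − 1) × 0.421)
r_new = 1.1409 / 1.7199 ≈ 0.6634

0.66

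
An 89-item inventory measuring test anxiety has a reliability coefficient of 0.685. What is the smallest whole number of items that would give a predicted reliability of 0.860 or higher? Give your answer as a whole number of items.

252

n = 0.860 × (1 − 0.685) / [ 0.685 × (1 − 0.860) ]
  = 0.270900 / 0.095900 = 2.8248
2.8248 × 89 = 251.41 → 252 items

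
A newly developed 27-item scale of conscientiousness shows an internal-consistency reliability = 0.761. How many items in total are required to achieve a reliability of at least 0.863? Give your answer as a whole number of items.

Rearranging the Spearman-Brown formula for n,
n = r_target (1 − r_old) / [ r_old (1 − r_target) ]
n = 0.863(1 − 0.761) / [0.761(1 − 0.863)]
n = 0.206257 / 0.104257 ≈ 1.9784
1.9784 × 27 = 53.42 → 54 items

54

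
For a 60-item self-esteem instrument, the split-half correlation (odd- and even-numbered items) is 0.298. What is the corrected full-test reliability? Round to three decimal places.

r_full = 2r_hh / (1 + r_hh) = 2 × 0.298 / (1 + 0.298)
       = 0.5960 / 1.2980 = 0.4592

0.459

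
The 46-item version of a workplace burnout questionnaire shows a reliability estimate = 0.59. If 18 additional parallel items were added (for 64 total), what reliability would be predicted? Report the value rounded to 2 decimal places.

0.67

n = 64/46 = 1.3913
r_new = 1.3913·0.59 / [1 + (1.3913 − 1)·0.59]
r_new = 0.8209 / 1.2309 ≈ 0.6669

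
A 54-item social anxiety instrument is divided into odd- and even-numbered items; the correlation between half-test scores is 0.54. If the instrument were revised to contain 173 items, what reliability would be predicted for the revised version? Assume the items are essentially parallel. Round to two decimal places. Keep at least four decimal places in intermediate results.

First correct the split-half correlation to full-test reliability: r_full = 2 × 0.54 / (1 + 0.54) ≈ 0.7013
Length factor from 54 to 173 items: n = 173/54 = 3.2037
r_new = n·r_full / (1 + (n − 1)·r_full) = 2.2468 / 2.5455 ≈ 0.8827

0.88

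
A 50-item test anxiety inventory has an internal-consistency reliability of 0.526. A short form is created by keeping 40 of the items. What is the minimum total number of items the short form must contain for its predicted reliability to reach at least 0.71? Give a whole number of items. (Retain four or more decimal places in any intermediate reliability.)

Short-form reliability: n = 40/50 = 0.8000; r_40 = n·r/(1+(n−1)r) ≈ 0.4703
Length factor from the short form to reach 0.71: n' = 0.71(1 − 0.4703) / [0.4703(1 − 0.71)] ≈ 2.7575
Total items = 2.7575 × 40 = 110.30, rounded up to 111.

111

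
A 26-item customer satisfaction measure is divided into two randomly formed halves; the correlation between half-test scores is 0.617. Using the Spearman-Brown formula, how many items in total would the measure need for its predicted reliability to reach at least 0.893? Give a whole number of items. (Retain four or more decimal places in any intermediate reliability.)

68

Corrected full-test reliability: r_full = 2 × 0.617 / (1 + 0.617) ≈ 0.7631
Solve Spearman-Brown for n: n = 0.893(1 − 0.7631) / [0.7631(1 − 0.893)] = 2.5909
Items = 2.5909 × 26 ≈ 67.36 → 68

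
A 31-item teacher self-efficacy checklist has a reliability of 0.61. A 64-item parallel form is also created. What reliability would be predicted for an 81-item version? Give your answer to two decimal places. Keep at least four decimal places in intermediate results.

Only the ratio of lengths matters: n = 81/31 = 2.6129
r_{81} = n·r / (1 + (n − 1)·r) = 1.5939 / 1.9839 ≈ 0.8034

0.80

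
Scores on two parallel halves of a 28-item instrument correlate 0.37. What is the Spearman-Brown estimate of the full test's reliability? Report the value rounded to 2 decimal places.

0.54

r_full = 2(0.37) / (1 + 0.37)
       = 0.7400 / 1.3700 = 0.5401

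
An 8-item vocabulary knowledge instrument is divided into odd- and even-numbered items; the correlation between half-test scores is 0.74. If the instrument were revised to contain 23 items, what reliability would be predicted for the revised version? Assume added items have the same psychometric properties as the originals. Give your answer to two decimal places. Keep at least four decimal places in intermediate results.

0.94

First correct the split-half correlation to full-test reliability: r_full = 2 × 0.74 / (1 + 0.74) ≈ 0.8506
Then adjust to 23 items: n = 23/8 = 2.8750
r_new = n·r_full / (1 + (n − 1)·r_full) = 2.4455 / 2.5949 ≈ 0.9424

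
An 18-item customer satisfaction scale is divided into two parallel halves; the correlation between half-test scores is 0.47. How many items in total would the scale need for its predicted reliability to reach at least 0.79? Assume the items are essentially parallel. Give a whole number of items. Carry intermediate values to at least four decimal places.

Corrected full-test reliability: r_full = 2 × 0.47 / (1 + 0.47) ≈ 0.6395
Solve Spearman-Brown for n: n = 0.79(1 − 0.6395) / [0.6395(1 − 0.79)] = 2.1207
Required items = 2.1207 × 18 = 38.17, so 39 items.

39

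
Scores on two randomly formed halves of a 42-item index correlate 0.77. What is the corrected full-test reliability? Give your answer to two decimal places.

Each half is half the length of the full test, so the full test is n = 2 times a half.
r_full = 2(0.77) / (1 + 0.77)
       = 1.5400 / 1.7700 = 0.8701

0.87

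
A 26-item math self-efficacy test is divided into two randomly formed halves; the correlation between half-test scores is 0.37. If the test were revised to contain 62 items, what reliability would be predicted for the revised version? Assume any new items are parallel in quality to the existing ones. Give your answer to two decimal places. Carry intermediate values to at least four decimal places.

0.74

Full-test reliability from the split-half r: r_full = 2(0.37)/(1 + 0.37) = 0.5401
Then adjust to 62 items: n = 62/26 = 2.3846
r_new = n·r_full / (1 + (n − 1)·r_full) = 1.2879 / 1.7478 ≈ 0.7369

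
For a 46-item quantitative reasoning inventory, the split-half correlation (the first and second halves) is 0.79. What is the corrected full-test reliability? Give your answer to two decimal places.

0.88

The full test is twice the length of either half (n = 2).
r_full = 2r_hh / (1 + r_hh) = 2 × 0.79 / (1 + 0.79)
       = 1.5800 / 1.7900 = 0.8827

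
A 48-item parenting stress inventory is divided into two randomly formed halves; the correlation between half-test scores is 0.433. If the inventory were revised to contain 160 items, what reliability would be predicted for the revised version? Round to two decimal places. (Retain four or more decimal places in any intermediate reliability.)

0.84

Full-test reliability from the split-half r: r_full = 2(0.433)/(1 + 0.433) = 0.6043
Length factor from 48 to 160 items: n = 160/48 = 3.3333
r_new = n·r_full / (1 + (n − 1)·r_full) = 2.0143 / 2.4100 ≈ 0.8358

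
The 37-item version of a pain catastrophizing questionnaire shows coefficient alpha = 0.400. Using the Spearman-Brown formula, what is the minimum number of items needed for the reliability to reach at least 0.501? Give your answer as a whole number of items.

n = 0.501(1 − 0.400) / [0.400(1 − 0.501)]
  = 0.300600 / 0.199600 = 1.5060
Items needed = n × 37 = 1.5060 × 37 ≈ 55.72 → round up to 56

56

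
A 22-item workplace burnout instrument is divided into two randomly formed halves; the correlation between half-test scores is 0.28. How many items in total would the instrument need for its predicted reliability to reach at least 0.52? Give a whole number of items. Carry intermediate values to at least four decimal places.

31

Corrected full-test reliability: r_full = 2 × 0.28 / (1 + 0.28) ≈ 0.4375
n = r_tgt(1 − r_full) / [r_full(1 − r_tgt)] = 0.52 × 0.5625 / (0.4375 × 0.48) ≈ 1.3929
Items = 1.3929 × 22 ≈ 30.64 → 31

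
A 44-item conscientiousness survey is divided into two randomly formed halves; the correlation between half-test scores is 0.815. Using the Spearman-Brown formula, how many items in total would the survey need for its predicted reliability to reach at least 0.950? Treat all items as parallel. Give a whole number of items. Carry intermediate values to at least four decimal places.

95

Corrected full-test reliability: r_full = 2 × 0.815 / (1 + 0.815) ≈ 0.8981
Solve Spearman-Brown for n: n = 0.950(1 − 0.8981) / [0.8981(1 − 0.950)] = 2.1558
Required items = 2.1558 × 44 = 94.86, so 95 items.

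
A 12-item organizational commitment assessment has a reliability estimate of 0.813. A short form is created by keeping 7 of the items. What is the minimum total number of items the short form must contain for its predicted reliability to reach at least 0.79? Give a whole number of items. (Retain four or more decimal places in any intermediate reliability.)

11

Short-form reliability: n = 7/12 = 0.5833; r_7 = n·r/(1+(n−1)r) ≈ 0.7172
Then solve for n' with r_old = 0.7172, r_target = 0.79: n' = 0.79(1 − 0.7172)/[0.7172(1 − 0.79)] = 1.4834
Total items = 1.4834 × 7 = 10.38, rounded up to 11.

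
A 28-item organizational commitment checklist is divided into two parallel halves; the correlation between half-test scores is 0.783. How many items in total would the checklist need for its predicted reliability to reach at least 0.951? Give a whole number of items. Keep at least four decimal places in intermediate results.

76

Corrected full-test reliability: r_full = 2 × 0.783 / (1 + 0.783) ≈ 0.8783
Solve Spearman-Brown for n: n = 0.951(1 − 0.8783) / [0.8783(1 − 0.951)] = 2.6893
Required items = 2.6893 × 28 = 75.30, so 76 items.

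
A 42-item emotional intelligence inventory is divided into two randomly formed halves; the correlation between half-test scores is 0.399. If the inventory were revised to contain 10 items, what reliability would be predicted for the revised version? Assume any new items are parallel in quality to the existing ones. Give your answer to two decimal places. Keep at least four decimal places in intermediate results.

Spearman-Brown correction (n = 2): r_full = 2·0.399/(1 + 0.399) = 0.5704
Length factor from 42 to 10 items: n = 10/42 = 0.2381
r_new = n·r_full / (1 + (n − 1)·r_full) = 0.1358 / 0.5654 ≈ 0.2402

0.24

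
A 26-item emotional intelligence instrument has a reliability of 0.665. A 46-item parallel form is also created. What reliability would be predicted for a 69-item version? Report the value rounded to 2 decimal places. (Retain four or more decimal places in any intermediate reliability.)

0.84

The 46-item form is not needed; work directly from the 26-item form with n = 69/26 = 2.6538.
r_{69} = n·r / (1 + (n − 1)·r) = 1.7648 / 2.0998 ≈ 0.8405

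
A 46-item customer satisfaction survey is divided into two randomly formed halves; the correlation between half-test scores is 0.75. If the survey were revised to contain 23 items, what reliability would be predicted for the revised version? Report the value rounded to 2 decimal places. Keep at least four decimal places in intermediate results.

First correct the split-half correlation to full-test reliability: r_full = 2 × 0.75 / (1 + 0.75) ≈ 0.8571
Then adjust to 23 items: n = 23/46 = 0.5000
r_new = n·r_full / (1 + (n − 1)·r_full) = 0.4285 / 0.5715 ≈ 0.7498

0.75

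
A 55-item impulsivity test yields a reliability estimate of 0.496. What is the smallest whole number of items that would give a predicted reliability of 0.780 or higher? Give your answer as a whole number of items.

Rearranging the Spearman-Brown formula for n,
n = r_target (1 − r_old) / [ r_old (1 − r_target) ]
n = 0.780(1 − 0.496) / [0.496(1 − 0.780)]
n = 0.393120 / 0.109120 ≈ 3.6026
3.6026 × 55 = 198.14 → 199 items

199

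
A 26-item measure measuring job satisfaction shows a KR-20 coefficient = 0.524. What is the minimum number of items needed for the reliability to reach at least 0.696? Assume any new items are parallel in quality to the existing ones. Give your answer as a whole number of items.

Invert Spearman-Brown to solve for n:
n = r*(1 − r) / [ r (1 − r*) ]
n = 0.696 × (1 − 0.524) / [ 0.524 × (1 − 0.696) ]
n = 0.331296 / 0.159296 ≈ 2.0798
Items needed = n × 26 = 2.0798 × 26 ≈ 54.07 → round up to 55

55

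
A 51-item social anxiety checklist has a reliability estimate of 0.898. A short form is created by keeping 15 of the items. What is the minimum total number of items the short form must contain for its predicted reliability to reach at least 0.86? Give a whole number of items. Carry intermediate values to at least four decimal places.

First, r for the 15-item form: n = 15/51 = 0.2941, so r_15 = 0.2941·0.898/(1 + (0.2941 − 1)·0.898) = 0.7214
Then solve for n' with r_old = 0.7214, r_target = 0.86: n' = 0.86(1 − 0.7214)/[0.7214(1 − 0.86)] = 2.3723
Total items = 2.3723 × 15 = 35.58, rounded up to 36.

36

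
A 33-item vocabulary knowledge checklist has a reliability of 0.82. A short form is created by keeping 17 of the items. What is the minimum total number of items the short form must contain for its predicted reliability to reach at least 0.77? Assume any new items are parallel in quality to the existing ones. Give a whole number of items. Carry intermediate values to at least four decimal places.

Short-form reliability: n = 17/33 = 0.5152; r_17 = n·r/(1+(n−1)r) ≈ 0.7012
Length factor from the short form to reach 0.77: n' = 0.77(1 − 0.7012) / [0.7012(1 − 0.77)] ≈ 1.4266
Total items = 1.4266 × 17 = 24.25, rounded up to 25.

25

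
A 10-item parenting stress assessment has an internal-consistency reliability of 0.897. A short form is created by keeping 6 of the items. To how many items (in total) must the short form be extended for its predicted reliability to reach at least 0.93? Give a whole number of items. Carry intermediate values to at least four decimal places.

First, r for the 6-item form: n = 6/10 = 0.6000, so r_6 = 0.6000·0.897/(1 + (0.6000 − 1)·0.897) = 0.8394
Length factor from the short form to reach 0.93: n' = 0.93(1 − 0.8394) / [0.8394(1 − 0.93)] ≈ 2.5419
Total items = 2.5419 × 6 = 15.25, rounded up to 16.

16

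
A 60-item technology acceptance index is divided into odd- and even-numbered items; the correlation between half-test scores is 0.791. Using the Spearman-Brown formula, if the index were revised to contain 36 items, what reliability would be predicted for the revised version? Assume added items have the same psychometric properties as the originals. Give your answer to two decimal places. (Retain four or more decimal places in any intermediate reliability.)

First correct the split-half correlation to full-test reliability: r_full = 2 × 0.791 / (1 + 0.791) ≈ 0.8833
Length factor from 60 to 36 items: n = 36/60 = 0.6000
r_new = n·r_full / (1 + (n − 1)·r_full) = 0.5300 / 0.6467 ≈ 0.8195

0.82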